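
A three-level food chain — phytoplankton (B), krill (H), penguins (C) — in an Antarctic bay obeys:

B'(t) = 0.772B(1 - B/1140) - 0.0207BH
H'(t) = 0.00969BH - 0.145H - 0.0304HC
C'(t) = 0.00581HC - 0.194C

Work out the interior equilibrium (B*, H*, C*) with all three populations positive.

From dC/dt = 0: 0.00581H* = 0.194, so H* = 33.4.
From dB/dt = 0: 0.772(1 - B*/1140) = 0.0207·33.4, giving B* = 1140·(1 - 0.895) = 119.
From dH/dt = 0: 0.00969·119 - 0.145 = 0.0304C*, so C* = 1.01/0.0304 = 33.3.

B* ≈ 119, H* ≈ 33.4, C* ≈ 33.3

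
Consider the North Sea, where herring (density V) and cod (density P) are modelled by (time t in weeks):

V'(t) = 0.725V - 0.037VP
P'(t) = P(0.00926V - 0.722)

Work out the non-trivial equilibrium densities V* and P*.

V* ≈ 78, P* ≈ 19.6

Set dP/dt = 0 with P > 0: 0.00926V - 0.722 = 0, so V* = 0.722/0.00926 = 78.
Set dV/dt = 0 with V > 0: 0.725 - 0.037P = 0, so P* = 0.725/0.037 = 19.6.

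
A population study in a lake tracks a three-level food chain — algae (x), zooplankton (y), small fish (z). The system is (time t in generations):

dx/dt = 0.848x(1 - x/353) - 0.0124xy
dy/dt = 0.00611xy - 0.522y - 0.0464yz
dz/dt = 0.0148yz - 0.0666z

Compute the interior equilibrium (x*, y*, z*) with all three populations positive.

From dz/dt = 0: 0.0148y* = 0.0666, so y* = 4.5.
From dx/dt = 0: 0.848(1 - x*/353) = 0.0124·4.5, giving x* = 353·(1 - 0.0658) = 330.
From dy/dt = 0: 0.00611·330 - 0.522 = 0.0464z*, so z* = 1.49/0.0464 = 32.2.

x* ≈ 330, y* ≈ 4.5, z* ≈ 32.2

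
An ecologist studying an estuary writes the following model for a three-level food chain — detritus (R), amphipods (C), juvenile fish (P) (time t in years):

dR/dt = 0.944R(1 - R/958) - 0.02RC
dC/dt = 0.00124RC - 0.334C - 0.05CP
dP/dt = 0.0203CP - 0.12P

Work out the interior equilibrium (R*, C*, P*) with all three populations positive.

From dP/dt = 0: 0.0203C* = 0.12, so C* = 5.91.
From dR/dt = 0: 0.944(1 - R*/958) = 0.02·5.91, giving R* = 958·(1 - 0.125) = 838.
From dC/dt = 0: 0.00124·838 - 0.334 = 0.05P*, so P* = 0.705/0.05 = 14.1.

R* ≈ 838, C* ≈ 5.91, P* ≈ 14.1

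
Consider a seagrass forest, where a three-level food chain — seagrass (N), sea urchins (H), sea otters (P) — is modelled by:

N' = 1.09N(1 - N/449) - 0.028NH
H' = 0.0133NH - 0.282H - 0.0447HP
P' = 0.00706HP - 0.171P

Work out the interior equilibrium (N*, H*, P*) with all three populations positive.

From dP/dt = 0: 0.00706H* = 0.171, so H* = 24.2.
From dN/dt = 0: 1.09(1 - N*/449) = 0.028·24.2, giving N* = 449·(1 - 0.622) = 170.
From dH/dt = 0: 0.0133·170 - 0.282 = 0.0447P*, so P* = 1.97/0.0447 = 44.2.

N* ≈ 170, H* ≈ 24.2, P* ≈ 44.2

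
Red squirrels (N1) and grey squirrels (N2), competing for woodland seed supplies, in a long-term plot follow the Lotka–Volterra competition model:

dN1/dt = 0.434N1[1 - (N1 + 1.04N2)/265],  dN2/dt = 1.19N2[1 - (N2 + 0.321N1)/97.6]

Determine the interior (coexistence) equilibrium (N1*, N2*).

Setting both brackets to zero gives the nullclines N1 + 1.04N2 = 265 and 0.321N1 + N2 = 97.6.
Substituting N2 = 97.6 - 0.321N1 into the first: N1(1 - 1.04·0.321) = 265 - 1.04·97.6.
So N1* = 163/0.666 = 245, and then N2* = 97.6 - 0.321·245 = 18.8.

N1* ≈ 245, N2* ≈ 18.8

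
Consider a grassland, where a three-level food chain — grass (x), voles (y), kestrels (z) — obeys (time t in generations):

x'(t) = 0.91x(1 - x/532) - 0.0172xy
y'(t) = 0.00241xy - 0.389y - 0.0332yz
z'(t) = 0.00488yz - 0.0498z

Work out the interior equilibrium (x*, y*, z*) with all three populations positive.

x* ≈ 429, y* ≈ 10.2, z* ≈ 19.5

From dz/dt = 0: 0.00488y* = 0.0498, so y* = 10.2.
From dx/dt = 0: 0.91(1 - x*/532) = 0.0172·10.2, giving x* = 532·(1 - 0.193) = 429.
From dy/dt = 0: 0.00241·429 - 0.389 = 0.0332z*, so z* = 0.646/0.0332 = 19.5.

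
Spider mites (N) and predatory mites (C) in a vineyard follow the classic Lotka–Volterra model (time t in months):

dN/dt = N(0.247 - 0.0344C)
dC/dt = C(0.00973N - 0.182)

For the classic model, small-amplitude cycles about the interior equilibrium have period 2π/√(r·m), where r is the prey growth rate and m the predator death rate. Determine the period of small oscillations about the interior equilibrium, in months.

Here r = 0.247 and m = 0.182, so r·m = 0.045.
ω = √0.045 = 0.212 per month, hence T = 2π/ω ≈ 29.6 months.

T ≈ 29.6 months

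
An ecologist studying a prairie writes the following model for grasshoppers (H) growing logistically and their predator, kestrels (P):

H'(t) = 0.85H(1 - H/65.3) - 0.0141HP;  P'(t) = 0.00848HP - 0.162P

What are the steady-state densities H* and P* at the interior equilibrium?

From dP/dt = 0 with P > 0: 0.00848H* = 0.162, so H* = 19.1.
Substitute into dH/dt = 0: 0.85(1 - 19.1/65.3) = 0.0141P*.
The bracket is 0.707, giving P* = 0.601/0.0141 = 42.6.

H* ≈ 19.1, P* ≈ 42.6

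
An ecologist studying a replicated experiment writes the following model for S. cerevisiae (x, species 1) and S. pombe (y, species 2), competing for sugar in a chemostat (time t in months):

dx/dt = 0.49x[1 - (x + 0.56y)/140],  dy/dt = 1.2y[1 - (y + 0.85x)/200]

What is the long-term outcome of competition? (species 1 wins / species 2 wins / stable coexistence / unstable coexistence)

stable coexistence

Compare the nullcline intercepts: K1/α12 = 140/0.56 = 250 > K2 = 200; K2/α21 = 200/0.85 = 235 > K1 = 140.
Since both inequalities hold, each species can invade when rare, so the interior equilibrium is stable.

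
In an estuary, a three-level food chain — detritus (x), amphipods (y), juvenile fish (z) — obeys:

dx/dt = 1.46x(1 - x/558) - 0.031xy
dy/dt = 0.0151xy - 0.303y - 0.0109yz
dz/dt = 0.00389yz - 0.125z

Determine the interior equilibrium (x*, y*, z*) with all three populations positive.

x* ≈ 177, y* ≈ 32.1, z* ≈ 218

From dz/dt = 0: 0.00389y* = 0.125, so y* = 32.1.
From dx/dt = 0: 1.46(1 - x*/558) = 0.031·32.1, giving x* = 558·(1 - 0.682) = 177.
From dy/dt = 0: 0.0151·177 - 0.303 = 0.0109z*, so z* = 2.37/0.0109 = 218.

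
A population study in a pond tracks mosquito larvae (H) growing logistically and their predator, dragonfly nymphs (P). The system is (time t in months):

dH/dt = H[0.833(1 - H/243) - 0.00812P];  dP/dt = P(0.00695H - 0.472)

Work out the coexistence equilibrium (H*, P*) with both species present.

From dP/dt = 0 with P > 0: 0.00695H* = 0.472, so H* = 67.9.
Substitute into dH/dt = 0: 0.833(1 - 67.9/243) = 0.00812P*.
The bracket is 0.721, giving P* = 0.6/0.00812 = 73.9.

H* ≈ 67.9, P* ≈ 73.9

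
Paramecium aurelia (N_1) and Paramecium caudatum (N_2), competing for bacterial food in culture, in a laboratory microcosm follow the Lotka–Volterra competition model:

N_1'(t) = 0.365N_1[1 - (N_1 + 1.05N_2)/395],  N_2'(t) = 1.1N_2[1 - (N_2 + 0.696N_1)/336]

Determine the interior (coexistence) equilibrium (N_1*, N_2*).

Setting both brackets to zero gives the nullclines N_1 + 1.05N_2 = 395 and 0.696N_1 + N_2 = 336.
Substituting N_2 = 336 - 0.696N_1 into the first: N_1(1 - 1.05·0.696) = 395 - 1.05·336.
So N_1* = 42.2/0.269 = 157, and then N_2* = 336 - 0.696·157 = 227.

N_1* ≈ 157, N_2* ≈ 227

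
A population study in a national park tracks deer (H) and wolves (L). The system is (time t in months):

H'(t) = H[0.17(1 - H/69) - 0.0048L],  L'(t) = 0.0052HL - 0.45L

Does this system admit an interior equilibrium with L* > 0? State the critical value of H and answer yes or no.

Threshold H = 86.5; K < 86.5, so no, the predator goes extinct.

The predator equation gives dL/dt > 0 only when H > 0.45/0.0052 = 86.5.
Without the predator, H → K = 69. Since 69 < 86.5, the predator cannot invade.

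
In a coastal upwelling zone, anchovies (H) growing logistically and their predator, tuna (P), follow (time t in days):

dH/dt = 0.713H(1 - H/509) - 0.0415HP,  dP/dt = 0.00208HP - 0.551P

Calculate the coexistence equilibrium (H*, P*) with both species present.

From dP/dt = 0 with P > 0: 0.00208H* = 0.551, so H* = 265.
Substitute into dH/dt = 0: 0.713(1 - 265/509) = 0.0415P*.
The bracket is 0.48, giving P* = 0.342/0.0415 = 8.24.

H* ≈ 265, P* ≈ 8.24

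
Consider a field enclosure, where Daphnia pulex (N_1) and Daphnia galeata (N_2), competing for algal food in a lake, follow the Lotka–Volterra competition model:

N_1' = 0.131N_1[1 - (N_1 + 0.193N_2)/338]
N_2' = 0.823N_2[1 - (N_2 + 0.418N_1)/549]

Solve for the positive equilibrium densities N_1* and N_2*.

Setting both brackets to zero gives the nullclines N_1 + 0.193N_2 = 338 and 0.418N_1 + N_2 = 549.
Substituting N_2 = 549 - 0.418N_1 into the first: N_1(1 - 0.193·0.418) = 338 - 0.193·549.
So N_1* = 232/0.919 = 252, and then N_2* = 549 - 0.418·252 = 443.

N_1* ≈ 252, N_2* ≈ 443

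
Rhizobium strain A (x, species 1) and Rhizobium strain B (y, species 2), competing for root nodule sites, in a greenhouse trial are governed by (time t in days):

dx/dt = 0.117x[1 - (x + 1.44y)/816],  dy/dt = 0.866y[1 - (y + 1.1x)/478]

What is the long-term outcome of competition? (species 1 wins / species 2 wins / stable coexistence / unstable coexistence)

Compare the nullcline intercepts: K1/α12 = 816/1.44 = 567 > K2 = 478; K2/α21 = 478/1.1 = 435 < K1 = 816.
Since the inequalities point opposite ways, species 1 can invade but species 2 cannot.

species 1 excludes species 2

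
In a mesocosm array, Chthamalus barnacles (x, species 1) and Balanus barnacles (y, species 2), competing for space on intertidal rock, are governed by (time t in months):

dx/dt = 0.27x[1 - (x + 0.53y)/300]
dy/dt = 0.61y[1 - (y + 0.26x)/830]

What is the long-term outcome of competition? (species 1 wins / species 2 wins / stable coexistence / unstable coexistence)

Compare the nullcline intercepts: K1/α12 = 300/0.53 = 566 < K2 = 830; K2/α21 = 830/0.26 = 3190 > K1 = 300.
Since the inequalities point opposite ways, species 2 can invade but species 1 cannot.

species 2 excludes species 1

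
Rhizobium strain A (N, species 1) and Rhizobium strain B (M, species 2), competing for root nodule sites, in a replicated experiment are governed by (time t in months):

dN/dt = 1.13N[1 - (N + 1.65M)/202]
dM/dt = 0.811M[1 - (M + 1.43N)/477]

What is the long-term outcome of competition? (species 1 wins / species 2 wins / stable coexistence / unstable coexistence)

species 2 excludes species 1

Compare the nullcline intercepts: K1/α12 = 202/1.65 = 122 < K2 = 477; K2/α21 = 477/1.43 = 334 > K1 = 202.
Since the inequalities point opposite ways, species 2 can invade but species 1 cannot.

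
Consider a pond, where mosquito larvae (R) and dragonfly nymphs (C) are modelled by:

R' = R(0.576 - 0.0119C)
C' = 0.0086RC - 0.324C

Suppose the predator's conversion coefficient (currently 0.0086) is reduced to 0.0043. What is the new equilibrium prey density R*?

R* ≈ 75.3

At the interior fixed point, setting dC/dt = 0 with C > 0 fixes R* = (predator death rate)/(RC coefficient) — independent of the other coefficients.
With the change, R* = 0.324/0.0043 = 75.3; it rises from 37.7.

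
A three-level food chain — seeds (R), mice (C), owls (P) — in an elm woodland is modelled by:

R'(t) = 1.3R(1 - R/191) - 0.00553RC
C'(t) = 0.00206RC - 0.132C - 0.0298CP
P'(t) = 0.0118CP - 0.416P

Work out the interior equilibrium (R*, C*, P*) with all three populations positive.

From dP/dt = 0: 0.0118C* = 0.416, so C* = 35.3.
From dR/dt = 0: 1.3(1 - R*/191) = 0.00553·35.3, giving R* = 191·(1 - 0.15) = 162.
From dC/dt = 0: 0.00206·162 - 0.132 = 0.0298P*, so P* = 0.202/0.0298 = 6.79.

R* ≈ 162, C* ≈ 35.3, P* ≈ 6.79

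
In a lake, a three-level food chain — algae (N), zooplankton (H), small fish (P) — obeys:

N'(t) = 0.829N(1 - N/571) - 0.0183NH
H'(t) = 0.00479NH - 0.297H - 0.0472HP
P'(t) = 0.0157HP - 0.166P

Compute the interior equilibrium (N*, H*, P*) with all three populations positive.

From dP/dt = 0: 0.0157H* = 0.166, so H* = 10.6.
From dN/dt = 0: 0.829(1 - N*/571) = 0.0183·10.6, giving N* = 571·(1 - 0.233) = 438.
From dH/dt = 0: 0.00479·438 - 0.297 = 0.0472P*, so P* = 1.8/0.0472 = 38.1.

N* ≈ 438, H* ≈ 10.6, P* ≈ 38.1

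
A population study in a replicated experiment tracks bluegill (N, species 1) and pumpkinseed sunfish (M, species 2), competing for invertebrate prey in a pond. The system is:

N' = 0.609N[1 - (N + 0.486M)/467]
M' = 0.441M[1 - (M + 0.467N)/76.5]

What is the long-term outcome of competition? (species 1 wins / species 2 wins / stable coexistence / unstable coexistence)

species 1 excludes species 2

Compare the nullcline intercepts: K1/α12 = 467/0.486 = 961 > K2 = 76.5; K2/α21 = 76.5/0.467 = 164 < K1 = 467.
Since the inequalities point opposite ways, species 1 can invade but species 2 cannot.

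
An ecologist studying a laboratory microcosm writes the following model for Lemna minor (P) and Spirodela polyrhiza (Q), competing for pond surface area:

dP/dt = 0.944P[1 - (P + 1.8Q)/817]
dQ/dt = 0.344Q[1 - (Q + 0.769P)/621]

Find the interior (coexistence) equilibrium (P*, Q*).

P* ≈ 783, Q* ≈ 18.9

Setting both brackets to zero gives the nullclines P + 1.8Q = 817 and 0.769P + Q = 621.
Substituting Q = 621 - 0.769P into the first: P(1 - 1.8·0.769) = 817 - 1.8·621.
So P* = -301/-0.384 = 783, and then Q* = 621 - 0.769·783 = 18.9.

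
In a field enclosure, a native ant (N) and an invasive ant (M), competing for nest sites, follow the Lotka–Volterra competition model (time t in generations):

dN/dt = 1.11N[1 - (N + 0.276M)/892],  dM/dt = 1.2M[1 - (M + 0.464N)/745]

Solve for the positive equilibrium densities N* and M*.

Setting both brackets to zero gives the nullclines N + 0.276M = 892 and 0.464N + M = 745.
Substituting M = 745 - 0.464N into the first: N(1 - 0.276·0.464) = 892 - 0.276·745.
So N* = 686/0.872 = 787, and then M* = 745 - 0.464·787 = 380.

N* ≈ 787, M* ≈ 380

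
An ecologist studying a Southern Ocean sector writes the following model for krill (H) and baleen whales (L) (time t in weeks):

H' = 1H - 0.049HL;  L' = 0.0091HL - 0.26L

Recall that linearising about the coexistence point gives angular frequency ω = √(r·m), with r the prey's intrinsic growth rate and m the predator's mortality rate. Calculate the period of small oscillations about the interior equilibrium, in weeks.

T ≈ 12.3 weeks

Here r = 1 and m = 0.26, so r·m = 0.26.
ω = √0.26 = 0.51 per week, hence T = 2π/ω ≈ 12.3 weeks.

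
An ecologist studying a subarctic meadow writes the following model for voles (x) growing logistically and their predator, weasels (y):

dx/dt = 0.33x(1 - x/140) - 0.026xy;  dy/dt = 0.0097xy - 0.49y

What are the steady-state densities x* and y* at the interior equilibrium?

x* ≈ 50.5, y* ≈ 8.11

From dy/dt = 0 with y > 0: 0.0097x* = 0.49, so x* = 50.5.
Substitute into dx/dt = 0: 0.33(1 - 50.5/140) = 0.026y*.
The bracket is 0.639, giving y* = 0.211/0.026 = 8.11.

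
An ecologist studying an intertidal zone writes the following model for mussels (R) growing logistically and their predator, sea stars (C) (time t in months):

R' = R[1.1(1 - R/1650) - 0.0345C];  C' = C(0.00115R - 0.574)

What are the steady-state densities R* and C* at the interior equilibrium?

R* ≈ 499, C* ≈ 22.2

From dC/dt = 0 with C > 0: 0.00115R* = 0.574, so R* = 499.
Substitute into dR/dt = 0: 1.1(1 - 499/1650) = 0.0345C*.
The bracket is 0.697, giving C* = 0.767/0.0345 = 22.2.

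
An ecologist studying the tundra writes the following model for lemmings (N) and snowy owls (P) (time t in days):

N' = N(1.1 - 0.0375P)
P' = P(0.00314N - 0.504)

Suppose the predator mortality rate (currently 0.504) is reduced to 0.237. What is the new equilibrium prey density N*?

At the interior fixed point, setting dP/dt = 0 with P > 0 fixes N* = (predator death rate)/(NP coefficient) — independent of the other coefficients.
With the change, N* = 0.237/0.00314 = 75.5; it falls from 161.

N* ≈ 75.5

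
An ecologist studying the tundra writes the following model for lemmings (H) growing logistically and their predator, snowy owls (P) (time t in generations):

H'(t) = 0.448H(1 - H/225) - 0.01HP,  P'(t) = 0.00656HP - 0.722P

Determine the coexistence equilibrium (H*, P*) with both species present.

H* ≈ 110, P* ≈ 22.9

From dP/dt = 0 with P > 0: 0.00656H* = 0.722, so H* = 110.
Substitute into dH/dt = 0: 0.448(1 - 110/225) = 0.01P*.
The bracket is 0.511, giving P* = 0.229/0.01 = 22.9.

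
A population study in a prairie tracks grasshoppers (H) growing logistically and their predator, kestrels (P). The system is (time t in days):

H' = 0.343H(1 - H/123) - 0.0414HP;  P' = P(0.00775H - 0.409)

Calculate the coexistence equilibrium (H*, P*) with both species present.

H* ≈ 52.8, P* ≈ 4.73

From dP/dt = 0 with P > 0: 0.00775H* = 0.409, so H* = 52.8.
Substitute into dH/dt = 0: 0.343(1 - 52.8/123) = 0.0414P*.
The bracket is 0.571, giving P* = 0.196/0.0414 = 4.73.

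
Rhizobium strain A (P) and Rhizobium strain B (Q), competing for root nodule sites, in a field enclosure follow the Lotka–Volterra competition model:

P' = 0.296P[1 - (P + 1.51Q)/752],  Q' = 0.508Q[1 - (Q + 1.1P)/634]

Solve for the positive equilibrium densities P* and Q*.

Setting both brackets to zero gives the nullclines P + 1.51Q = 752 and 1.1P + Q = 634.
Substituting Q = 634 - 1.1P into the first: P(1 - 1.51·1.1) = 752 - 1.51·634.
So P* = -205/-0.661 = 311, and then Q* = 634 - 1.1·311 = 292.

P* ≈ 311, Q* ≈ 292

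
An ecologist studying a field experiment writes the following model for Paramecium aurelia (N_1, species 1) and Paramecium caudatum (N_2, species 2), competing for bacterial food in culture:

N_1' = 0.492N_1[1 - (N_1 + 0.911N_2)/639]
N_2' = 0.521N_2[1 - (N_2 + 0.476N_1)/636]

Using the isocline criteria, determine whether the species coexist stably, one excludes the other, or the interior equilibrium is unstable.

stable coexistence

Compare the nullcline intercepts: K1/α12 = 639/0.911 = 701 > K2 = 636; K2/α21 = 636/0.476 = 1340 > K1 = 639.
Since both inequalities hold, each species can invade when rare, so the interior equilibrium is stable.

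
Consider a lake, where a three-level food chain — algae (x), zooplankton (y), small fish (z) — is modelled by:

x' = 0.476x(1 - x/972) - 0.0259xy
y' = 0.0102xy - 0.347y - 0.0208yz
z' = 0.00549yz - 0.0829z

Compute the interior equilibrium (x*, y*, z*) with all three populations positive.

x* ≈ 173, y* ≈ 15.1, z* ≈ 68.3

From dz/dt = 0: 0.00549y* = 0.0829, so y* = 15.1.
From dx/dt = 0: 0.476(1 - x*/972) = 0.0259·15.1, giving x* = 972·(1 - 0.822) = 173.
From dy/dt = 0: 0.0102·173 - 0.347 = 0.0208z*, so z* = 1.42/0.0208 = 68.3.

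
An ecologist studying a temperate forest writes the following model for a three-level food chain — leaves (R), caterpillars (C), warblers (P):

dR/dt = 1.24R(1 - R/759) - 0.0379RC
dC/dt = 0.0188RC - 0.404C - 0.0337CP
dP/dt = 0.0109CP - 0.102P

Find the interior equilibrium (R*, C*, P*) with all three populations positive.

R* ≈ 542, C* ≈ 9.36, P* ≈ 290

From dP/dt = 0: 0.0109C* = 0.102, so C* = 9.36.
From dR/dt = 0: 1.24(1 - R*/759) = 0.0379·9.36, giving R* = 759·(1 - 0.286) = 542.
From dC/dt = 0: 0.0188·542 - 0.404 = 0.0337P*, so P* = 9.78/0.0337 = 290.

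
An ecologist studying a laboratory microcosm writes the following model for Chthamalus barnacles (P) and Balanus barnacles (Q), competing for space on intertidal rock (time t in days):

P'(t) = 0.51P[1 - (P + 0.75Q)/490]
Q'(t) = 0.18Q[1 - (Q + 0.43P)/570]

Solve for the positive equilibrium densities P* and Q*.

P* ≈ 92.3, Q* ≈ 530

Setting both brackets to zero gives the nullclines P + 0.75Q = 490 and 0.43P + Q = 570.
Substituting Q = 570 - 0.43P into the first: P(1 - 0.75·0.43) = 490 - 0.75·570.
So P* = 62.5/0.677 = 92.3, and then Q* = 570 - 0.43·92.3 = 530.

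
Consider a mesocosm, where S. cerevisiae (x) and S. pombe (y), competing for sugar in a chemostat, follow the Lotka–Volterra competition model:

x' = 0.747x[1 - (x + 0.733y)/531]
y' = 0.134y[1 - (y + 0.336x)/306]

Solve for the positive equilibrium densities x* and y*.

x* ≈ 407, y* ≈ 169

Setting both brackets to zero gives the nullclines x + 0.733y = 531 and 0.336x + y = 306.
Substituting y = 306 - 0.336x into the first: x(1 - 0.733·0.336) = 531 - 0.733·306.
So x* = 307/0.754 = 407, and then y* = 306 - 0.336·407 = 169.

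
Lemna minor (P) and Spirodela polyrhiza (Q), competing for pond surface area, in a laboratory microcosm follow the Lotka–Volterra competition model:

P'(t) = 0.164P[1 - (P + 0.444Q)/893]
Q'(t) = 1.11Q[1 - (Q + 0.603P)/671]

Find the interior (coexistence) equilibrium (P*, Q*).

P* ≈ 813, Q* ≈ 181

Setting both brackets to zero gives the nullclines P + 0.444Q = 893 and 0.603P + Q = 671.
Substituting Q = 671 - 0.603P into the first: P(1 - 0.444·0.603) = 893 - 0.444·671.
So P* = 595/0.732 = 813, and then Q* = 671 - 0.603·813 = 181.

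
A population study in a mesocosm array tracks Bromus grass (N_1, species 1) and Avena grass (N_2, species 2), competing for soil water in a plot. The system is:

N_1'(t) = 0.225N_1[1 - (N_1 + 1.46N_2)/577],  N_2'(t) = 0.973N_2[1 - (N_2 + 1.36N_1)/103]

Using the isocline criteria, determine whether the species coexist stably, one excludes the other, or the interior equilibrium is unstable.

species 1 excludes species 2

Compare the nullcline intercepts: K1/α12 = 577/1.46 = 395 > K2 = 103; K2/α21 = 103/1.36 = 75.7 < K1 = 577.
Since the inequalities point opposite ways, species 1 can invade but species 2 cannot.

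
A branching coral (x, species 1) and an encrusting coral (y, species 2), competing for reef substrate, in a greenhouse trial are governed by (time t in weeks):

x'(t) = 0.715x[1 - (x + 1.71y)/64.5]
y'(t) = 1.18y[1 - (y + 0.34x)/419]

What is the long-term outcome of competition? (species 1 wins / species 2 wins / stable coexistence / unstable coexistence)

Compare the nullcline intercepts: K1/α12 = 64.5/1.71 = 37.7 < K2 = 419; K2/α21 = 419/0.34 = 1230 > K1 = 64.5.
Since the inequalities point opposite ways, species 2 can invade but species 1 cannot.

species 2 excludes species 1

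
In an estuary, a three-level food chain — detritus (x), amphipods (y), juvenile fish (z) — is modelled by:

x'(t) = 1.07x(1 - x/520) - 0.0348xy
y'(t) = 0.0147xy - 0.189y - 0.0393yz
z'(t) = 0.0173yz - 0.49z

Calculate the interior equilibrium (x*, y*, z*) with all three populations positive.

x* ≈ 41, y* ≈ 28.3, z* ≈ 10.5

From dz/dt = 0: 0.0173y* = 0.49, so y* = 28.3.
From dx/dt = 0: 1.07(1 - x*/520) = 0.0348·28.3, giving x* = 520·(1 - 0.921) = 41.
From dy/dt = 0: 0.0147·41 - 0.189 = 0.0393z*, so z* = 0.413/0.0393 = 10.5.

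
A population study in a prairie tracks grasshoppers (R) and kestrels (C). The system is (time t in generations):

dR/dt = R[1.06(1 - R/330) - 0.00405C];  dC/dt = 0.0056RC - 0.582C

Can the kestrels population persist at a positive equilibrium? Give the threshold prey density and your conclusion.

The predator equation gives dC/dt > 0 only when R > 0.582/0.0056 = 104.
Without the predator, R → K = 330. Since 330 > 104, the predator can invade and persist.

Threshold R = 104; K > 104, so yes, the predator persists.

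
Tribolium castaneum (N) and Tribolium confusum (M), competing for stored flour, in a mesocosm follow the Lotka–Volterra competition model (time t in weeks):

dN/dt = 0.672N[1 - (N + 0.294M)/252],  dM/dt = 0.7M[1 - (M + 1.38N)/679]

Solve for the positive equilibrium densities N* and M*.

N* ≈ 88.1, M* ≈ 557

Setting both brackets to zero gives the nullclines N + 0.294M = 252 and 1.38N + M = 679.
Substituting M = 679 - 1.38N into the first: N(1 - 0.294·1.38) = 252 - 0.294·679.
So N* = 52.4/0.594 = 88.1, and then M* = 679 - 1.38·88.1 = 557.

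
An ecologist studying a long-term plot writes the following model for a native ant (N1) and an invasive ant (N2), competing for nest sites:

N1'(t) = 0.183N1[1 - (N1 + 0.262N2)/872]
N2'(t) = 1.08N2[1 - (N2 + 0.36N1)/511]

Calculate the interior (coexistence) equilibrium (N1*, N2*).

Setting both brackets to zero gives the nullclines N1 + 0.262N2 = 872 and 0.36N1 + N2 = 511.
Substituting N2 = 511 - 0.36N1 into the first: N1(1 - 0.262·0.36) = 872 - 0.262·511.
So N1* = 738/0.906 = 815, and then N2* = 511 - 0.36·815 = 218.

N1* ≈ 815, N2* ≈ 218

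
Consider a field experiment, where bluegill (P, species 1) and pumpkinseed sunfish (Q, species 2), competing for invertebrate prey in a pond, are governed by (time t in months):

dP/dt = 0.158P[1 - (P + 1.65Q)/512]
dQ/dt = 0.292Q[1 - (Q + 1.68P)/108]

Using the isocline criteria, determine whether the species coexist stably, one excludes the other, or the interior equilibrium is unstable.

species 1 excludes species 2

Compare the nullcline intercepts: K1/α12 = 512/1.65 = 310 > K2 = 108; K2/α21 = 108/1.68 = 64.3 < K1 = 512.
Since the inequalities point opposite ways, species 1 can invade but species 2 cannot.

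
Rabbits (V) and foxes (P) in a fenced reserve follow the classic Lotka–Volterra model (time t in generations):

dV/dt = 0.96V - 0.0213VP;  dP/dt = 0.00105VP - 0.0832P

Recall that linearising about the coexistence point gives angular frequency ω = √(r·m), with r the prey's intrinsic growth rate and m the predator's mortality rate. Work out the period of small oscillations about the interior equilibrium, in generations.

T ≈ 22.2 generations

Here r = 0.96 and m = 0.0832, so r·m = 0.0799.
ω = √0.0799 = 0.283 per generation, hence T = 2π/ω ≈ 22.2 generations.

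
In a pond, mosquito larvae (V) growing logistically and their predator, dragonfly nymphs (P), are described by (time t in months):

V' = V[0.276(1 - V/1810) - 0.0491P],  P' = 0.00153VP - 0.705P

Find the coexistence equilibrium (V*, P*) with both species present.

From dP/dt = 0 with P > 0: 0.00153V* = 0.705, so V* = 461.
Substitute into dV/dt = 0: 0.276(1 - 461/1810) = 0.0491P*.
The bracket is 0.745, giving P* = 0.206/0.0491 = 4.19.

V* ≈ 461, P* ≈ 4.19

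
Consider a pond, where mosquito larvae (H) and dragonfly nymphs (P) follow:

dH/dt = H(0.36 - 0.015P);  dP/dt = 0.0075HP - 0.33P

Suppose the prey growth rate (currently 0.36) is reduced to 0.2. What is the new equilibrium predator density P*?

P* ≈ 13.3

At the interior fixed point, setting dH/dt = 0 with H > 0 fixes P* = (prey growth rate)/(HP coefficient) — independent of the other coefficients.
With the change, P* = 0.2/0.015 = 13.3; it falls from 24.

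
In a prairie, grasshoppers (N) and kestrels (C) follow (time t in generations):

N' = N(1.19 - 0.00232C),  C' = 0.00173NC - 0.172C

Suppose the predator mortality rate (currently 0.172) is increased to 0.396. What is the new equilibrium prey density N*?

At the interior fixed point, setting dC/dt = 0 with C > 0 fixes N* = (predator death rate)/(NC coefficient) — independent of the other coefficients.
With the change, N* = 0.396/0.00173 = 229; it rises from 99.4.

N* ≈ 229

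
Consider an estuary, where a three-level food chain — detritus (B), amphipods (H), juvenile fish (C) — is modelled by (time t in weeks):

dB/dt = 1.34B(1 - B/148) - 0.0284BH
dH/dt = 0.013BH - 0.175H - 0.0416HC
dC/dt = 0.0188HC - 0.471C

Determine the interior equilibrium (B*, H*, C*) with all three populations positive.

B* ≈ 69.4, H* ≈ 25.1, C* ≈ 17.5

From dC/dt = 0: 0.0188H* = 0.471, so H* = 25.1.
From dB/dt = 0: 1.34(1 - B*/148) = 0.0284·25.1, giving B* = 148·(1 - 0.531) = 69.4.
From dH/dt = 0: 0.013·69.4 - 0.175 = 0.0416C*, so C* = 0.727/0.0416 = 17.5.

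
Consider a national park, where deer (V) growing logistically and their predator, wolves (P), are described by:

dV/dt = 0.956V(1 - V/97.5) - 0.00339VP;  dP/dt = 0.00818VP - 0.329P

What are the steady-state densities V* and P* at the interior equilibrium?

From dP/dt = 0 with P > 0: 0.00818V* = 0.329, so V* = 40.2.
Substitute into dV/dt = 0: 0.956(1 - 40.2/97.5) = 0.00339P*.
The bracket is 0.587, giving P* = 0.562/0.00339 = 166.

V* ≈ 40.2, P* ≈ 166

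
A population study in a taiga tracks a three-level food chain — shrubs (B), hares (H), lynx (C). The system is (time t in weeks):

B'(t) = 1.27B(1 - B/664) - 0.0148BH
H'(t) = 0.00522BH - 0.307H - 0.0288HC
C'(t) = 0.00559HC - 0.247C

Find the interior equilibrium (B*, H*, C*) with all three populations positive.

From dC/dt = 0: 0.00559H* = 0.247, so H* = 44.2.
From dB/dt = 0: 1.27(1 - B*/664) = 0.0148·44.2, giving B* = 664·(1 - 0.515) = 322.
From dH/dt = 0: 0.00522·322 - 0.307 = 0.0288C*, so C* = 1.37/0.0288 = 47.7.

B* ≈ 322, H* ≈ 44.2, C* ≈ 47.7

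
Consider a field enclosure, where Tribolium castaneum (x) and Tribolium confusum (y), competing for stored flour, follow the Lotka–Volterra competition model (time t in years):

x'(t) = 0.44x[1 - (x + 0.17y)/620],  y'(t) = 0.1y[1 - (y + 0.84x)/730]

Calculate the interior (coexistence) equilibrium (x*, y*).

x* ≈ 579, y* ≈ 244

Setting both brackets to zero gives the nullclines x + 0.17y = 620 and 0.84x + y = 730.
Substituting y = 730 - 0.84x into the first: x(1 - 0.17·0.84) = 620 - 0.17·730.
So x* = 496/0.857 = 579, and then y* = 730 - 0.84·579 = 244.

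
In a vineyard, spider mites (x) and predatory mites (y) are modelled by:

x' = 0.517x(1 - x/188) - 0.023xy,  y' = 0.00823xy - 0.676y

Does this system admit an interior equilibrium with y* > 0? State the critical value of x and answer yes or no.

Threshold x = 82.1; K > 82.1, so yes, the predator persists.

The predator equation gives dy/dt > 0 only when x > 0.676/0.00823 = 82.1.
Without the predator, x → K = 188. Since 188 > 82.1, the predator can invade and persist.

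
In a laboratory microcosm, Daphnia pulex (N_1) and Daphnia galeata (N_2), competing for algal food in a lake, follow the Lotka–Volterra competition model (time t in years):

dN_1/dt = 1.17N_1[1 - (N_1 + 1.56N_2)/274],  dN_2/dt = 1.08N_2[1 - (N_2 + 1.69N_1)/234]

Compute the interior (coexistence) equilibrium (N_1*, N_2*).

N_1* ≈ 55.6, N_2* ≈ 140

Setting both brackets to zero gives the nullclines N_1 + 1.56N_2 = 274 and 1.69N_1 + N_2 = 234.
Substituting N_2 = 234 - 1.69N_1 into the first: N_1(1 - 1.56·1.69) = 274 - 1.56·234.
So N_1* = -91/-1.64 = 55.6, and then N_2* = 234 - 1.69·55.6 = 140.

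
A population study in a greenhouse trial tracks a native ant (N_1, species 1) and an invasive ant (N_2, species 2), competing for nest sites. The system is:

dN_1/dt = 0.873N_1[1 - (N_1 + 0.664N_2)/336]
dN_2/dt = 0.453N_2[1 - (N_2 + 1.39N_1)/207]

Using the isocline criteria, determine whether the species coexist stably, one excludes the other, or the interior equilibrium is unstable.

species 1 excludes species 2

Compare the nullcline intercepts: K1/α12 = 336/0.664 = 506 > K2 = 207; K2/α21 = 207/1.39 = 149 < K1 = 336.
Since the inequalities point opposite ways, species 1 can invade but species 2 cannot.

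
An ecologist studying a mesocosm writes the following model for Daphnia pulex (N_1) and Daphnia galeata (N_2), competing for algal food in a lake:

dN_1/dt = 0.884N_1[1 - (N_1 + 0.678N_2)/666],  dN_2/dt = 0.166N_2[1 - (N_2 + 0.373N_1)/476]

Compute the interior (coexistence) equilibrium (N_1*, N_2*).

N_1* ≈ 459, N_2* ≈ 305

Setting both brackets to zero gives the nullclines N_1 + 0.678N_2 = 666 and 0.373N_1 + N_2 = 476.
Substituting N_2 = 476 - 0.373N_1 into the first: N_1(1 - 0.678·0.373) = 666 - 0.678·476.
So N_1* = 343/0.747 = 459, and then N_2* = 476 - 0.373·459 = 305.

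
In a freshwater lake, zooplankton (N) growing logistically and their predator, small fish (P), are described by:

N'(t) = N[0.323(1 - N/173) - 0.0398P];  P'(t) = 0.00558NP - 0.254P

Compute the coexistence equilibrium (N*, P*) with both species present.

N* ≈ 45.5, P* ≈ 5.98

From dP/dt = 0 with P > 0: 0.00558N* = 0.254, so N* = 45.5.
Substitute into dN/dt = 0: 0.323(1 - 45.5/173) = 0.0398P*.
The bracket is 0.737, giving P* = 0.238/0.0398 = 5.98.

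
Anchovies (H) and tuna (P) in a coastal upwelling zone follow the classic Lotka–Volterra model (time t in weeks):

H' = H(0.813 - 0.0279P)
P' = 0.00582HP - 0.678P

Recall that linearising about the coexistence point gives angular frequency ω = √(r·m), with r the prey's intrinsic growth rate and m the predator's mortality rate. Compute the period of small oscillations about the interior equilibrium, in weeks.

Here r = 0.813 and m = 0.678, so r·m = 0.551.
ω = √0.551 = 0.742 per week, hence T = 2π/ω ≈ 8.46 weeks.

T ≈ 8.46 weeks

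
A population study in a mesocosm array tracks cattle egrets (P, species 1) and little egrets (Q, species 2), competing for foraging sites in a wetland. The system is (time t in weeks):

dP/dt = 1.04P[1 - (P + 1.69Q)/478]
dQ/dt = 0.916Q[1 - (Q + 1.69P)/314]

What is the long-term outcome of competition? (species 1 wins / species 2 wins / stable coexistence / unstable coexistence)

Compare the nullcline intercepts: K1/α12 = 478/1.69 = 283 < K2 = 314; K2/α21 = 314/1.69 = 186 < K1 = 478.
Since both are reversed, neither can invade when rare; the interior point is a saddle.

unstable coexistence (outcome depends on initial conditions)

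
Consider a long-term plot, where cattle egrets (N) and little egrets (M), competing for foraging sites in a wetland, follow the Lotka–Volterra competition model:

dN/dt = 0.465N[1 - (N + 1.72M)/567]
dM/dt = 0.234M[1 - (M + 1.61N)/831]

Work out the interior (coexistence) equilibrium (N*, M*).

N* ≈ 487, M* ≈ 46.3

Setting both brackets to zero gives the nullclines N + 1.72M = 567 and 1.61N + M = 831.
Substituting M = 831 - 1.61N into the first: N(1 - 1.72·1.61) = 567 - 1.72·831.
So N* = -862/-1.77 = 487, and then M* = 831 - 1.61·487 = 46.3.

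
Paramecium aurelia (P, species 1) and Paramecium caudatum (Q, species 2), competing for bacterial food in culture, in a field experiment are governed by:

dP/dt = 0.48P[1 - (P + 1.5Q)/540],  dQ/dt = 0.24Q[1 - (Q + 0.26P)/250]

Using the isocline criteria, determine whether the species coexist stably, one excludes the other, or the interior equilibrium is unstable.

stable coexistence

Compare the nullcline intercepts: K1/α12 = 540/1.5 = 360 > K2 = 250; K2/α21 = 250/0.26 = 962 > K1 = 540.
Since both inequalities hold, each species can invade when rare, so the interior equilibrium is stable.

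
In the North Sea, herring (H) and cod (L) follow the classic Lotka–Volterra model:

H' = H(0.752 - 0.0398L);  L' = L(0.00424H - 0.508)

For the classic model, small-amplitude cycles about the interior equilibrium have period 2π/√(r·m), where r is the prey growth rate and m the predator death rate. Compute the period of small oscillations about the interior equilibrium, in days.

T ≈ 10.2 days

Here r = 0.752 and m = 0.508, so r·m = 0.382.
ω = √0.382 = 0.618 per day, hence T = 2π/ω ≈ 10.2 days.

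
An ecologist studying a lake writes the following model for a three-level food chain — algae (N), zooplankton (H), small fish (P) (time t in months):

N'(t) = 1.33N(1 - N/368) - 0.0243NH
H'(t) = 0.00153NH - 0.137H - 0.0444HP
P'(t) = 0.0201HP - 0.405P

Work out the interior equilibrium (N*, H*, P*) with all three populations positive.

From dP/dt = 0: 0.0201H* = 0.405, so H* = 20.1.
From dN/dt = 0: 1.33(1 - N*/368) = 0.0243·20.1, giving N* = 368·(1 - 0.368) = 233.
From dH/dt = 0: 0.00153·233 - 0.137 = 0.0444P*, so P* = 0.219/0.0444 = 4.93.

N* ≈ 233, H* ≈ 20.1, P* ≈ 4.93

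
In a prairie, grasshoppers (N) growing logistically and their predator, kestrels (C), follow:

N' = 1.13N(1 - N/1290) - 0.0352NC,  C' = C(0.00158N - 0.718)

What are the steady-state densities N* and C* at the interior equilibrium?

From dC/dt = 0 with C > 0: 0.00158N* = 0.718, so N* = 454.
Substitute into dN/dt = 0: 1.13(1 - 454/1290) = 0.0352C*.
The bracket is 0.648, giving C* = 0.732/0.0352 = 20.8.

N* ≈ 454, C* ≈ 20.8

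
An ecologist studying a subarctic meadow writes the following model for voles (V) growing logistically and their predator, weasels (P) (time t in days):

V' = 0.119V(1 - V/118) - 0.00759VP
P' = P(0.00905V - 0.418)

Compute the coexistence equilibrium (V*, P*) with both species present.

From dP/dt = 0 with P > 0: 0.00905V* = 0.418, so V* = 46.2.
Substitute into dV/dt = 0: 0.119(1 - 46.2/118) = 0.00759P*.
The bracket is 0.609, giving P* = 0.0724/0.00759 = 9.54.

V* ≈ 46.2, P* ≈ 9.54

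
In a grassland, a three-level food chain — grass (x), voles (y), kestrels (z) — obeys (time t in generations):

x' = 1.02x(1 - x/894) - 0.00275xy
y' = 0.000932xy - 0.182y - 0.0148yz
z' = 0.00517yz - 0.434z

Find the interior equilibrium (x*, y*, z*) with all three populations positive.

x* ≈ 692, y* ≈ 83.9, z* ≈ 31.3

From dz/dt = 0: 0.00517y* = 0.434, so y* = 83.9.
From dx/dt = 0: 1.02(1 - x*/894) = 0.00275·83.9, giving x* = 894·(1 - 0.226) = 692.
From dy/dt = 0: 0.000932·692 - 0.182 = 0.0148z*, so z* = 0.463/0.0148 = 31.3.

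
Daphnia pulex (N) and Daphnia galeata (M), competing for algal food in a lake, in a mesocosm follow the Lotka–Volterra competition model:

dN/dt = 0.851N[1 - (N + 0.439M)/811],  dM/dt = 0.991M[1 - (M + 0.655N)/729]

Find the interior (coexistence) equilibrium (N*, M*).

Setting both brackets to zero gives the nullclines N + 0.439M = 811 and 0.655N + M = 729.
Substituting M = 729 - 0.655N into the first: N(1 - 0.439·0.655) = 811 - 0.439·729.
So N* = 491/0.712 = 689, and then M* = 729 - 0.655·689 = 278.

N* ≈ 689, M* ≈ 278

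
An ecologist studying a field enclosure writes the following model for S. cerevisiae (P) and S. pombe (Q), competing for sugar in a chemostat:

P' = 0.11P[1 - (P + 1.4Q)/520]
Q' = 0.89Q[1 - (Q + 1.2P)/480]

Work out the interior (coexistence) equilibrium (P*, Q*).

P* ≈ 224, Q* ≈ 212

Setting both brackets to zero gives the nullclines P + 1.4Q = 520 and 1.2P + Q = 480.
Substituting Q = 480 - 1.2P into the first: P(1 - 1.4·1.2) = 520 - 1.4·480.
So P* = -152/-0.68 = 224, and then Q* = 480 - 1.2·224 = 212.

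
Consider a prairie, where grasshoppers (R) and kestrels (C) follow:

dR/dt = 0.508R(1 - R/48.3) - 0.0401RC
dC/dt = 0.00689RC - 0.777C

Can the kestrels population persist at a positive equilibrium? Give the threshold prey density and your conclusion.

Threshold R = 113; K < 113, so no, the predator goes extinct.

The predator equation gives dC/dt > 0 only when R > 0.777/0.00689 = 113.
Without the predator, R → K = 48.3. Since 48.3 < 113, the predator cannot invade.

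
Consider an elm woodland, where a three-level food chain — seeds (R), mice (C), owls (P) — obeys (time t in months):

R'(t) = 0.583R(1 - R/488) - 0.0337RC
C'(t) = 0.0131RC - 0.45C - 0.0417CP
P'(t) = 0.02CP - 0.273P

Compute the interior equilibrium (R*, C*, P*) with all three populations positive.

R* ≈ 103, C* ≈ 13.7, P* ≈ 21.6

From dP/dt = 0: 0.02C* = 0.273, so C* = 13.7.
From dR/dt = 0: 0.583(1 - R*/488) = 0.0337·13.7, giving R* = 488·(1 - 0.789) = 103.
From dC/dt = 0: 0.0131·103 - 0.45 = 0.0417P*, so P* = 0.899/0.0417 = 21.6.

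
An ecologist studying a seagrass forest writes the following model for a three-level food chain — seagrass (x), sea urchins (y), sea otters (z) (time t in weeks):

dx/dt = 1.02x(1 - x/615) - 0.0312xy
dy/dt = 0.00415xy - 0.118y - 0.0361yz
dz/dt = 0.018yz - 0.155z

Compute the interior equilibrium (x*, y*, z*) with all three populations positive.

x* ≈ 453, y* ≈ 8.61, z* ≈ 48.8

From dz/dt = 0: 0.018y* = 0.155, so y* = 8.61.
From dx/dt = 0: 1.02(1 - x*/615) = 0.0312·8.61, giving x* = 615·(1 - 0.263) = 453.
From dy/dt = 0: 0.00415·453 - 0.118 = 0.0361z*, so z* = 1.76/0.0361 = 48.8.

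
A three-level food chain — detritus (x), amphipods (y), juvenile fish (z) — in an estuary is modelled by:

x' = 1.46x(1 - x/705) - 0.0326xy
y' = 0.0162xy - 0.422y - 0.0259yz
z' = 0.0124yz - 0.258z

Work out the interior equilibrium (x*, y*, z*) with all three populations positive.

From dz/dt = 0: 0.0124y* = 0.258, so y* = 20.8.
From dx/dt = 0: 1.46(1 - x*/705) = 0.0326·20.8, giving x* = 705·(1 - 0.465) = 377.
From dy/dt = 0: 0.0162·377 - 0.422 = 0.0259z*, so z* = 5.69/0.0259 = 220.

x* ≈ 377, y* ≈ 20.8, z* ≈ 220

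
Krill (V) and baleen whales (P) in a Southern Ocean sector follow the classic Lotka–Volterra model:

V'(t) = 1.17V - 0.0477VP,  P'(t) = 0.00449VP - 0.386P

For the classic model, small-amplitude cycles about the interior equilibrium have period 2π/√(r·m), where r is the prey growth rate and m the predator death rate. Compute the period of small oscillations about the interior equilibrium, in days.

Here r = 1.17 and m = 0.386, so r·m = 0.452.
ω = √0.452 = 0.672 per day, hence T = 2π/ω ≈ 9.35 days.

T ≈ 9.35 days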